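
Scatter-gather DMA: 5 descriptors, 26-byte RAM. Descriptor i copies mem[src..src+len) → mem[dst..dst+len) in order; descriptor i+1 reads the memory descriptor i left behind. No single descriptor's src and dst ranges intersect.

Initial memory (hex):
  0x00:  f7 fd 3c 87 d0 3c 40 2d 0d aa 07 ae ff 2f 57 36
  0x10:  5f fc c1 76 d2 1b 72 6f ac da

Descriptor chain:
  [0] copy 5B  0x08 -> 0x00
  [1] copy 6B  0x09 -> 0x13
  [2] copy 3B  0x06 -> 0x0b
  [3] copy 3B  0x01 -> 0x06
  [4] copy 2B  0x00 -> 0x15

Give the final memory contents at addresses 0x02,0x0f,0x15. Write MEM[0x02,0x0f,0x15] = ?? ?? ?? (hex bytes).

MEM[0x02,0x0f,0x15] = 07 36 0d

D0: mem[0x00..0x04] <- [0d aa 07 ae ff]
D1: mem[0x13..0x18] <- [aa 07 ae ff 2f 57]
D2: mem[0x0b..0x0d] <- [40 2d 0d]
D3: mem[0x06..0x08] <- [aa 07 ae]
D4: mem[0x15..0x16] <- [0d aa]
query mem[0x02]=0x07, mem[0x0f]=0x36, mem[0x15]=0x0d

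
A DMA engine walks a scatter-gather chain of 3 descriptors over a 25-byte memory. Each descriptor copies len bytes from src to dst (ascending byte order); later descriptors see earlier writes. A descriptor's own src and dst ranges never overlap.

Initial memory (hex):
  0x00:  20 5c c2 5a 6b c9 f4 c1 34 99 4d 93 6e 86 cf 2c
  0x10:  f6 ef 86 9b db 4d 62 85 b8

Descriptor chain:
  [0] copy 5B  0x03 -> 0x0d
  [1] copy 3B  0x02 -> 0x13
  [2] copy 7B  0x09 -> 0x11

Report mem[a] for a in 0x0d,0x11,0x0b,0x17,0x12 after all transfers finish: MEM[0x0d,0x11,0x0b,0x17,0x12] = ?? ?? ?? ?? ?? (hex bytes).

#0 dst[0x0d+5] := {0x5a,0x6b,0xc9,0xf4,0xc1}
#1 dst[0x13+3] := {0xc2,0x5a,0x6b}
#2 dst[0x11+7] := {0x99,0x4d,0x93,0x6e,0x5a,0x6b,0xc9}
query mem[0x0d]=0x5a, mem[0x11]=0x99, mem[0x0b]=0x93, mem[0x17]=0xc9, mem[0x12]=0x4d

MEM[0x0d,0x11,0x0b,0x17,0x12] = 5a 99 93 c9 4d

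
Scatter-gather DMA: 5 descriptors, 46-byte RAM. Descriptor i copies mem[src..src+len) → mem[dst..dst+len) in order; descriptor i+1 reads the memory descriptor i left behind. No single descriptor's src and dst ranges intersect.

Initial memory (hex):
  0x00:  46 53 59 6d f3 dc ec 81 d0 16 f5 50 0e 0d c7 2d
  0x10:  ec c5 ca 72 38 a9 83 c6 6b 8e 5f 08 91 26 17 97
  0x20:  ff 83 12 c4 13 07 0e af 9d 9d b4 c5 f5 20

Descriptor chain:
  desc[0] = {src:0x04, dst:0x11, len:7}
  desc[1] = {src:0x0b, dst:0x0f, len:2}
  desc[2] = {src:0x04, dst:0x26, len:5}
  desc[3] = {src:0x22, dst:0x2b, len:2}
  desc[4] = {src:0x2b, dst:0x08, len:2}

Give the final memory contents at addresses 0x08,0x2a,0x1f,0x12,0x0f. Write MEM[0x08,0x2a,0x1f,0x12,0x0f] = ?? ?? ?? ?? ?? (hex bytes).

MEM[0x08,0x2a,0x1f,0x12,0x0f] = 12 d0 97 dc 50

  after D0: wrote 7B at 0x11 = f3dcec81d016f5
  after D1: wrote 2B at 0x0f = 500e
  after D2: wrote 5B at 0x26 = f3dcec81d0
  after D3: wrote 2B at 0x2b = 12c4
  after D4: wrote 2B at 0x08 = 12c4
query mem[0x08]=0x12, mem[0x2a]=0xd0, mem[0x1f]=0x97, mem[0x12]=0xdc, mem[0x0f]=0x50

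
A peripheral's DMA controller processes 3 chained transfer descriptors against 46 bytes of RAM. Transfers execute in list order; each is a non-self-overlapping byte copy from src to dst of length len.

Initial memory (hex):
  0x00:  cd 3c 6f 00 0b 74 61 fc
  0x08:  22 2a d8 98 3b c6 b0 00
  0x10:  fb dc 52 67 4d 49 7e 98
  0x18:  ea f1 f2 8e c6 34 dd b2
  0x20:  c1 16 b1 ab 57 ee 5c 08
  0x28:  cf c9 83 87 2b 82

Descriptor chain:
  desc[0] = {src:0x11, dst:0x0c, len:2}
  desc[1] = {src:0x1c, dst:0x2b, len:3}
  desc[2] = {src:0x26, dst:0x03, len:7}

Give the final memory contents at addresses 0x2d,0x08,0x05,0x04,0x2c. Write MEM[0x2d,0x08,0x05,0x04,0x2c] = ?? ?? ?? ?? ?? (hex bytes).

MEM[0x2d,0x08,0x05,0x04,0x2c] = dd c6 cf 08 34

#0 dst[0x0c+2] := {0xdc,0x52}
#1 dst[0x2b+3] := {0xc6,0x34,0xdd}
#2 dst[0x03+7] := {0x5c,0x08,0xcf,0xc9,0x83,0xc6,0x34}
query mem[0x2d]=0xdd, mem[0x08]=0xc6, mem[0x05]=0xcf, mem[0x04]=0x08, mem[0x2c]=0x34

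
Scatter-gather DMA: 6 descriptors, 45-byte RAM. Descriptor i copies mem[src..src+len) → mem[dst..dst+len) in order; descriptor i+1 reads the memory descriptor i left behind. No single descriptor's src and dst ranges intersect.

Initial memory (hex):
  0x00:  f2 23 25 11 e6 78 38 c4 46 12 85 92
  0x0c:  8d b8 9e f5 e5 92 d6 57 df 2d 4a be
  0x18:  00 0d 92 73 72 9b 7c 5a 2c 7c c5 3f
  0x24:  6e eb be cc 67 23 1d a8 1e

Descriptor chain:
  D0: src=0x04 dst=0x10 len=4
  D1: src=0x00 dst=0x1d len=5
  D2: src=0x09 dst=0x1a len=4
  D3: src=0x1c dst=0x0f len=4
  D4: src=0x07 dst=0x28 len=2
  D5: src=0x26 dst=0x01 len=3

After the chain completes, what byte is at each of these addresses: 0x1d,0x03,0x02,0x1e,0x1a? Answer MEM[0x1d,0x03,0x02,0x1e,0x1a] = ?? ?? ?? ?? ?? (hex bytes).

#0 dst[0x10+4] := {0xe6,0x78,0x38,0xc4}
#1 dst[0x1d+5] := {0xf2,0x23,0x25,0x11,0xe6}
#2 dst[0x1a+4] := {0x12,0x85,0x92,0x8d}
#3 dst[0x0f+4] := {0x92,0x8d,0x23,0x25}
#4 dst[0x28+2] := {0xc4,0x46}
#5 dst[0x01+3] := {0xbe,0xcc,0xc4}
query mem[0x1d]=0x8d, mem[0x03]=0xc4, mem[0x02]=0xcc, mem[0x1e]=0x23, mem[0x1a]=0x12

MEM[0x1d,0x03,0x02,0x1e,0x1a] = 8d c4 cc 23 12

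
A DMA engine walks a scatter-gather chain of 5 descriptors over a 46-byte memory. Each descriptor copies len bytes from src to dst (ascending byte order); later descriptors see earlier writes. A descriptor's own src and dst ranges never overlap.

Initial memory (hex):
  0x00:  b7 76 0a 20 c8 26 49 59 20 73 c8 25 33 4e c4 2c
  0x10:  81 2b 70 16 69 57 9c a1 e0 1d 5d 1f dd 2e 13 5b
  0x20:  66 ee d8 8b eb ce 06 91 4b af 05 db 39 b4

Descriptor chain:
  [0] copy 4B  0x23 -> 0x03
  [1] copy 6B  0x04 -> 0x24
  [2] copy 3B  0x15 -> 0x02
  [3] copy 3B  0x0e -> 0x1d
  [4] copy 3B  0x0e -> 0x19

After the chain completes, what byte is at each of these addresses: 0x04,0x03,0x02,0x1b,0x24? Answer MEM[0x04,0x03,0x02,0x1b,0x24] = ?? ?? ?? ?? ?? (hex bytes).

#0 dst[0x03+4] := {0x8b,0xeb,0xce,0x06}
#1 dst[0x24+6] := {0xeb,0xce,0x06,0x59,0x20,0x73}
#2 dst[0x02+3] := {0x57,0x9c,0xa1}
#3 dst[0x1d+3] := {0xc4,0x2c,0x81}
#4 dst[0x19+3] := {0xc4,0x2c,0x81}
query mem[0x04]=0xa1, mem[0x03]=0x9c, mem[0x02]=0x57, mem[0x1b]=0x81, mem[0x24]=0xeb

MEM[0x04,0x03,0x02,0x1b,0x24] = a1 9c 57 81 eb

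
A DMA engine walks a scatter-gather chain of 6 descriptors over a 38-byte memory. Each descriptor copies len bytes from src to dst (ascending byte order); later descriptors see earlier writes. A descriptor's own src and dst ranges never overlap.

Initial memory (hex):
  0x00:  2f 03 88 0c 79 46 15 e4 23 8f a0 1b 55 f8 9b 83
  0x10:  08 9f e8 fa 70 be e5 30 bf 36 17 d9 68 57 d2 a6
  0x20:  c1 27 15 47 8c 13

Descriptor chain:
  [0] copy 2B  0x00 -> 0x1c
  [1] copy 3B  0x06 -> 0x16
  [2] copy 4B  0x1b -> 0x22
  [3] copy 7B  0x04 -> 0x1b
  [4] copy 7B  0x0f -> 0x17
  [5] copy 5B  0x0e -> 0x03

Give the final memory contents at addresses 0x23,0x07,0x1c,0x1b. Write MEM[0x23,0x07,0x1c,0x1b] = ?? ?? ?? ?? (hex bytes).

MEM[0x23,0x07,0x1c,0x1b] = 2f e8 70 fa

  after D0: wrote 2B at 0x1c = 2f03
  after D1: wrote 3B at 0x16 = 15e423
  after D2: wrote 4B at 0x22 = d92f03d2
  after D3: wrote 7B at 0x1b = 794615e4238fa0
  after D4: wrote 7B at 0x17 = 83089fe8fa70be
  after D5: wrote 5B at 0x03 = 9b83089fe8
query mem[0x23]=0x2f, mem[0x07]=0xe8, mem[0x1c]=0x70, mem[0x1b]=0xfa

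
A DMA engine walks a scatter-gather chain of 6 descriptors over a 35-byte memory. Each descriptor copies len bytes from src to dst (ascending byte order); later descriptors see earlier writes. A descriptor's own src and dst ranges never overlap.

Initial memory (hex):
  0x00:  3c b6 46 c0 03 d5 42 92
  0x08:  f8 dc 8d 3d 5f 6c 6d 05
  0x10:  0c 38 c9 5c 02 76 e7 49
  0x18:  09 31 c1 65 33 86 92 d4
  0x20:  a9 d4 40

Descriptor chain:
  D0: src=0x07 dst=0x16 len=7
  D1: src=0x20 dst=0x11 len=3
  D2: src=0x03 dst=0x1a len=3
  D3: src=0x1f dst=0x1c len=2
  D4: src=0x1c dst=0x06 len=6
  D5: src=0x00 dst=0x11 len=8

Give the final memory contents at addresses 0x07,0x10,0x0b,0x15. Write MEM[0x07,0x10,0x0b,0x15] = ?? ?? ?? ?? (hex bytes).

MEM[0x07,0x10,0x0b,0x15] = a9 0c d4 03

#0 dst[0x16+7] := {0x92,0xf8,0xdc,0x8d,0x3d,0x5f,0x6c}
#1 dst[0x11+3] := {0xa9,0xd4,0x40}
#2 dst[0x1a+3] := {0xc0,0x03,0xd5}
#3 dst[0x1c+2] := {0xd4,0xa9}
#4 dst[0x06+6] := {0xd4,0xa9,0x92,0xd4,0xa9,0xd4}
#5 dst[0x11+8] := {0x3c,0xb6,0x46,0xc0,0x03,0xd5,0xd4,0xa9}
query mem[0x07]=0xa9, mem[0x10]=0x0c, mem[0x0b]=0xd4, mem[0x15]=0x03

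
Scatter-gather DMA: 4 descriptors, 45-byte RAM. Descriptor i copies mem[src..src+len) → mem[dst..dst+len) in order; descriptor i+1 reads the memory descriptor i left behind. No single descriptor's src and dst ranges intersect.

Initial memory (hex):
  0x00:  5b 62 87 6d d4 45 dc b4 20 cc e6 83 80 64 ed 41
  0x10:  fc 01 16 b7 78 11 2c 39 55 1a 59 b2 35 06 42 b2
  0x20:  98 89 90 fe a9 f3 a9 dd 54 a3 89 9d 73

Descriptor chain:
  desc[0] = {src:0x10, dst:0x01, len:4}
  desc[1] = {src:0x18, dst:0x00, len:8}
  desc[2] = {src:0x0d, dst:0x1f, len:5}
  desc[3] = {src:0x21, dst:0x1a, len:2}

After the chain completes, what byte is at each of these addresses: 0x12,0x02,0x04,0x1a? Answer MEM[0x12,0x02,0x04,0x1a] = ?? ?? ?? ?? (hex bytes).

D0: mem[0x01..0x04] <- [fc 01 16 b7]
D1: mem[0x00..0x07] <- [55 1a 59 b2 35 06 42 b2]
D2: mem[0x1f..0x23] <- [64 ed 41 fc 01]
D3: mem[0x1a..0x1b] <- [41 fc]
query mem[0x12]=0x16, mem[0x02]=0x59, mem[0x04]=0x35, mem[0x1a]=0x41

MEM[0x12,0x02,0x04,0x1a] = 16 59 35 41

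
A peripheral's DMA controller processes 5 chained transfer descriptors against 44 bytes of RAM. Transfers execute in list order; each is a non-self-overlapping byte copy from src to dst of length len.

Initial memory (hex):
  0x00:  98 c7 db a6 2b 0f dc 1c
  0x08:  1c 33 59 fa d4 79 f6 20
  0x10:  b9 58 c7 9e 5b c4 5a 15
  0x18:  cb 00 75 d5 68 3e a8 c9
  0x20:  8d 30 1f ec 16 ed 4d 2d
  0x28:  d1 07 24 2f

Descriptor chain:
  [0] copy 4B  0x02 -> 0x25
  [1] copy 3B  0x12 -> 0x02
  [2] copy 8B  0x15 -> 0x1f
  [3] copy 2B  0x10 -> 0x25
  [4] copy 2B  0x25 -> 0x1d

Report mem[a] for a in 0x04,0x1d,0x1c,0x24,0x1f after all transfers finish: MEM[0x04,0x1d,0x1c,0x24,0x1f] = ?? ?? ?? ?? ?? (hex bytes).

MEM[0x04,0x1d,0x1c,0x24,0x1f] = 5b b9 68 75 c4

  after D0: wrote 4B at 0x25 = dba62b0f
  after D1: wrote 3B at 0x02 = c79e5b
  after D2: wrote 8B at 0x1f = c45a15cb0075d568
  after D3: wrote 2B at 0x25 = b958
  after D4: wrote 2B at 0x1d = b958
query mem[0x04]=0x5b, mem[0x1d]=0xb9, mem[0x1c]=0x68, mem[0x24]=0x75, mem[0x1f]=0xc4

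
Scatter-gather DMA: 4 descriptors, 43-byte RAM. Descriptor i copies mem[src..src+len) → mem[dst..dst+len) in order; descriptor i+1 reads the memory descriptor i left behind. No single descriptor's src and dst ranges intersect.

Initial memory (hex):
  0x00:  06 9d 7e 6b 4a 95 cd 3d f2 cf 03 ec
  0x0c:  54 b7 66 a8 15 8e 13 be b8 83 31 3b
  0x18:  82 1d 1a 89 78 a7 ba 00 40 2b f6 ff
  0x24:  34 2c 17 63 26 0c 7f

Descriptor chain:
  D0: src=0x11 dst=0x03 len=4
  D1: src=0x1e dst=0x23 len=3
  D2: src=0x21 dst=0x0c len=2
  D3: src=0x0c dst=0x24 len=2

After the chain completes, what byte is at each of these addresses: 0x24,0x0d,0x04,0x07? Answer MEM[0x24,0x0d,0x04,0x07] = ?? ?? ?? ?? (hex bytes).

#0 dst[0x03+4] := {0x8e,0x13,0xbe,0xb8}
#1 dst[0x23+3] := {0xba,0x00,0x40}
#2 dst[0x0c+2] := {0x2b,0xf6}
#3 dst[0x24+2] := {0x2b,0xf6}
query mem[0x24]=0x2b, mem[0x0d]=0xf6, mem[0x04]=0x13, mem[0x07]=0x3d

MEM[0x24,0x0d,0x04,0x07] = 2b f6 13 3d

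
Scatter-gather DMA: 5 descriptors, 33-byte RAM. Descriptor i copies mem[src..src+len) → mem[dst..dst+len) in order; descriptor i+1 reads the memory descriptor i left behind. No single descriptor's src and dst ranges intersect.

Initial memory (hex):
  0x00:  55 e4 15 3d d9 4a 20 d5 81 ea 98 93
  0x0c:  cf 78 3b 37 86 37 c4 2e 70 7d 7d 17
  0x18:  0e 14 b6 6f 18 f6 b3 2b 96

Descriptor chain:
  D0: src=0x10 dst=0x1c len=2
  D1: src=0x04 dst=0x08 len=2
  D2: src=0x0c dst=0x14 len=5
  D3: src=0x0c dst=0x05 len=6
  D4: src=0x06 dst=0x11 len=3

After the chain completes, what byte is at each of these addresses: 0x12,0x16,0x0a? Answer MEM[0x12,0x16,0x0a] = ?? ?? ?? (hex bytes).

[0] 0x10->0x1c len=2 : 86 37
[1] 0x04->0x08 len=2 : d9 4a
[2] 0x0c->0x14 len=5 : cf 78 3b 37 86
[3] 0x0c->0x05 len=6 : cf 78 3b 37 86 37
[4] 0x06->0x11 len=3 : 78 3b 37
query mem[0x12]=0x3b, mem[0x16]=0x3b, mem[0x0a]=0x37

MEM[0x12,0x16,0x0a] = 3b 3b 37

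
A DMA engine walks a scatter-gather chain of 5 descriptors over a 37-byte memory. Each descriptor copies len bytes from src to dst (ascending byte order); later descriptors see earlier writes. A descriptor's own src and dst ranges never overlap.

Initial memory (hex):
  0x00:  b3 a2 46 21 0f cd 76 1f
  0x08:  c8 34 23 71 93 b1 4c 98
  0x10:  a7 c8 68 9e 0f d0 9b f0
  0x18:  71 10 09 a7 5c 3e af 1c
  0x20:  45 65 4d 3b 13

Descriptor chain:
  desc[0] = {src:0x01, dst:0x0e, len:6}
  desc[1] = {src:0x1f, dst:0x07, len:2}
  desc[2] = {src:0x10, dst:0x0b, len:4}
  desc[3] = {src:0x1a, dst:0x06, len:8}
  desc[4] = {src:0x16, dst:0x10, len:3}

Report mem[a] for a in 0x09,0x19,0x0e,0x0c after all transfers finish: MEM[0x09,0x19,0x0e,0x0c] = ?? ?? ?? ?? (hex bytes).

MEM[0x09,0x19,0x0e,0x0c] = 3e 10 76 45

#0 dst[0x0e+6] := {0xa2,0x46,0x21,0x0f,0xcd,0x76}
#1 dst[0x07+2] := {0x1c,0x45}
#2 dst[0x0b+4] := {0x21,0x0f,0xcd,0x76}
#3 dst[0x06+8] := {0x09,0xa7,0x5c,0x3e,0xaf,0x1c,0x45,0x65}
#4 dst[0x10+3] := {0x9b,0xf0,0x71}
query mem[0x09]=0x3e, mem[0x19]=0x10, mem[0x0e]=0x76, mem[0x0c]=0x45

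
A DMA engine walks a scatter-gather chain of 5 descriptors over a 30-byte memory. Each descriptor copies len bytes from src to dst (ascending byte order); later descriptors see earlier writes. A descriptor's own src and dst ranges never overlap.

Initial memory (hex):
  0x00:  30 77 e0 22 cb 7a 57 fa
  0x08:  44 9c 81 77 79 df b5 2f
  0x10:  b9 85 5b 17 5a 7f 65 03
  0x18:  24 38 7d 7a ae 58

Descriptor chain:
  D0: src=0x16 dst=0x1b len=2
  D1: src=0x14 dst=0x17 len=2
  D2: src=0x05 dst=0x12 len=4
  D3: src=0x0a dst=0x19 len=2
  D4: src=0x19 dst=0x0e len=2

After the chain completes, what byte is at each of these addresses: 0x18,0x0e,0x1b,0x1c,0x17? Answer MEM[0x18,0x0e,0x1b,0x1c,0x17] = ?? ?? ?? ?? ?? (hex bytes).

  after D0: wrote 2B at 0x1b = 6503
  after D1: wrote 2B at 0x17 = 5a7f
  after D2: wrote 4B at 0x12 = 7a57fa44
  after D3: wrote 2B at 0x19 = 8177
  after D4: wrote 2B at 0x0e = 8177
query mem[0x18]=0x7f, mem[0x0e]=0x81, mem[0x1b]=0x65, mem[0x1c]=0x03, mem[0x17]=0x5a

MEM[0x18,0x0e,0x1b,0x1c,0x17] = 7f 81 65 03 5a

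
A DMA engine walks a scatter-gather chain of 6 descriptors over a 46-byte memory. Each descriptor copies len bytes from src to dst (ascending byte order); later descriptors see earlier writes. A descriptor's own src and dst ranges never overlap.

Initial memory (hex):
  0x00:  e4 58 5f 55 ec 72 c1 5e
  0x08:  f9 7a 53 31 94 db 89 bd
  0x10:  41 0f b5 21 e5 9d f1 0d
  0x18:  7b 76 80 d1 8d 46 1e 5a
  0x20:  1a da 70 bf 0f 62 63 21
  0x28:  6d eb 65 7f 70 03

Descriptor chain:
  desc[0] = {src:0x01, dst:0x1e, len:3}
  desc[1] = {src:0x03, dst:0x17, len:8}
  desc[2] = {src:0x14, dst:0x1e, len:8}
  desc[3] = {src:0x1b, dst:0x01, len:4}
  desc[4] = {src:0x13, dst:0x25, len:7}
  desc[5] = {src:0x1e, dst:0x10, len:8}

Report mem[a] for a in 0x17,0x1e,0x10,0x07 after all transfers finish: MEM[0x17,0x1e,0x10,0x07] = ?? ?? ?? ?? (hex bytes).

D0: mem[0x1e..0x20] <- [58 5f 55]
D1: mem[0x17..0x1e] <- [55 ec 72 c1 5e f9 7a 53]
D2: mem[0x1e..0x25] <- [e5 9d f1 55 ec 72 c1 5e]
D3: mem[0x01..0x04] <- [5e f9 7a e5]
D4: mem[0x25..0x2b] <- [21 e5 9d f1 55 ec 72]
D5: mem[0x10..0x17] <- [e5 9d f1 55 ec 72 c1 21]
query mem[0x17]=0x21, mem[0x1e]=0xe5, mem[0x10]=0xe5, mem[0x07]=0x5e

MEM[0x17,0x1e,0x10,0x07] = 21 e5 e5 5e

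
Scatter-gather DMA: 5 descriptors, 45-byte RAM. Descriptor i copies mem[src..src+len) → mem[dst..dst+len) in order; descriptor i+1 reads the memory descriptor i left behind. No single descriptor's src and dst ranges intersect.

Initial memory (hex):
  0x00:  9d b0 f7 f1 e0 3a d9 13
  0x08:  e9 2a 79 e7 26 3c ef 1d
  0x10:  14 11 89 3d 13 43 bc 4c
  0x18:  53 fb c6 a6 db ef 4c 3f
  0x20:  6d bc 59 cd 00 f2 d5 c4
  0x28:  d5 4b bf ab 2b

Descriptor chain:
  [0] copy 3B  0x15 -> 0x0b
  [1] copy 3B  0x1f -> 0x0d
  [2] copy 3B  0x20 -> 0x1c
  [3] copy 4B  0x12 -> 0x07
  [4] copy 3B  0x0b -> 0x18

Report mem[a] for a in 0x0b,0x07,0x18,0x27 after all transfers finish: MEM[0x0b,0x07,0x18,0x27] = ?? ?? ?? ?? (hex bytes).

D0: mem[0x0b..0x0d] <- [43 bc 4c]
D1: mem[0x0d..0x0f] <- [3f 6d bc]
D2: mem[0x1c..0x1e] <- [6d bc 59]
D3: mem[0x07..0x0a] <- [89 3d 13 43]
D4: mem[0x18..0x1a] <- [43 bc 3f]
query mem[0x0b]=0x43, mem[0x07]=0x89, mem[0x18]=0x43, mem[0x27]=0xc4

MEM[0x0b,0x07,0x18,0x27] = 43 89 43 c4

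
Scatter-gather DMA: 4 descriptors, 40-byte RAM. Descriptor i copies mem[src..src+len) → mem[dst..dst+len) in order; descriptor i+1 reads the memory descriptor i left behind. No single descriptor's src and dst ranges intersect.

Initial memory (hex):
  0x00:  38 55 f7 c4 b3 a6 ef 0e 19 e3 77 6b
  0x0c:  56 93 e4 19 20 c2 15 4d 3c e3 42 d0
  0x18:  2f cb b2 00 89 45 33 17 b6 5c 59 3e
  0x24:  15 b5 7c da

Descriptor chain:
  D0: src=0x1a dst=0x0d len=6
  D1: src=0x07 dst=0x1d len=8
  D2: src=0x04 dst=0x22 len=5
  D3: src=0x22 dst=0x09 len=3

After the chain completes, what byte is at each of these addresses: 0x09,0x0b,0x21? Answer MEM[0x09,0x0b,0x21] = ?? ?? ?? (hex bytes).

D0: mem[0x0d..0x12] <- [b2 00 89 45 33 17]
D1: mem[0x1d..0x24] <- [0e 19 e3 77 6b 56 b2 00]
D2: mem[0x22..0x26] <- [b3 a6 ef 0e 19]
D3: mem[0x09..0x0b] <- [b3 a6 ef]
query mem[0x09]=0xb3, mem[0x0b]=0xef, mem[0x21]=0x6b

MEM[0x09,0x0b,0x21] = b3 ef 6b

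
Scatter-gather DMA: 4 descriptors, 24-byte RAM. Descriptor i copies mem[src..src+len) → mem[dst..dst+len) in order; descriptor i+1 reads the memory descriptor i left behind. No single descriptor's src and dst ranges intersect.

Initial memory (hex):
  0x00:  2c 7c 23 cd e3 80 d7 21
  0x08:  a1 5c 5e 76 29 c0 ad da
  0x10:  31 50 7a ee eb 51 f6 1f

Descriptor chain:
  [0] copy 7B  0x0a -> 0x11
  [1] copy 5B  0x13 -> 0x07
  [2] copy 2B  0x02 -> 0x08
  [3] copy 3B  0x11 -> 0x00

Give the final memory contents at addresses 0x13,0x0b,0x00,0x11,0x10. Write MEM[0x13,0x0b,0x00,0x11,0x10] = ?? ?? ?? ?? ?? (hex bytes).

MEM[0x13,0x0b,0x00,0x11,0x10] = 29 31 5e 5e 31

[0] 0x0a->0x11 len=7 : 5e 76 29 c0 ad da 31
[1] 0x13->0x07 len=5 : 29 c0 ad da 31
[2] 0x02->0x08 len=2 : 23 cd
[3] 0x11->0x00 len=3 : 5e 76 29
query mem[0x13]=0x29, mem[0x0b]=0x31, mem[0x00]=0x5e, mem[0x11]=0x5e, mem[0x10]=0x31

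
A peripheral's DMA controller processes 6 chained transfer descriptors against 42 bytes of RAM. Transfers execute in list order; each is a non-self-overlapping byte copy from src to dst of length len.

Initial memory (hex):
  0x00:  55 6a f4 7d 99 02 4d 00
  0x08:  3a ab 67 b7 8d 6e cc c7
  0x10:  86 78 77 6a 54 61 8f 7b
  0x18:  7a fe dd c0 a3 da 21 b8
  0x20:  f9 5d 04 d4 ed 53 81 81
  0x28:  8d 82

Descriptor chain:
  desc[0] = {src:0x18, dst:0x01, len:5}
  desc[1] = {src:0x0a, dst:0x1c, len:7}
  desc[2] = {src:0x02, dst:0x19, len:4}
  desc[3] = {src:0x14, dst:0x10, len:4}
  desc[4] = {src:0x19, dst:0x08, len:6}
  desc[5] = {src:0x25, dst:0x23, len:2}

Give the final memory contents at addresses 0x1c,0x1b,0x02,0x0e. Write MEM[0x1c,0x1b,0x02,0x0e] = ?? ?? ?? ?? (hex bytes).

D0: mem[0x01..0x05] <- [7a fe dd c0 a3]
D1: mem[0x1c..0x22] <- [67 b7 8d 6e cc c7 86]
D2: mem[0x19..0x1c] <- [fe dd c0 a3]
D3: mem[0x10..0x13] <- [54 61 8f 7b]
D4: mem[0x08..0x0d] <- [fe dd c0 a3 b7 8d]
D5: mem[0x23..0x24] <- [53 81]
query mem[0x1c]=0xa3, mem[0x1b]=0xc0, mem[0x02]=0xfe, mem[0x0e]=0xcc

MEM[0x1c,0x1b,0x02,0x0e] = a3 c0 fe cc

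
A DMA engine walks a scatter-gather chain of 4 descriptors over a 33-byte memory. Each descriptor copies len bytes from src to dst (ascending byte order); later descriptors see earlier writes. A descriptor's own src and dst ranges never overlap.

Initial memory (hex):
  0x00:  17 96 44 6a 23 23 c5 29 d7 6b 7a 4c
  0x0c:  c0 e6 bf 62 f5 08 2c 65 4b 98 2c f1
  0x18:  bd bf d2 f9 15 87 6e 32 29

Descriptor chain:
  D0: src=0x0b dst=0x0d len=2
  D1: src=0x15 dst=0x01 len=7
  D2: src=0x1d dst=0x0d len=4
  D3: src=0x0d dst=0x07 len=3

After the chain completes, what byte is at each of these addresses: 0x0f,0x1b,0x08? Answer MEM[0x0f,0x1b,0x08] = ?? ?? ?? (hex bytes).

D0: mem[0x0d..0x0e] <- [4c c0]
D1: mem[0x01..0x07] <- [98 2c f1 bd bf d2 f9]
D2: mem[0x0d..0x10] <- [87 6e 32 29]
D3: mem[0x07..0x09] <- [87 6e 32]
query mem[0x0f]=0x32, mem[0x1b]=0xf9, mem[0x08]=0x6e

MEM[0x0f,0x1b,0x08] = 32 f9 6e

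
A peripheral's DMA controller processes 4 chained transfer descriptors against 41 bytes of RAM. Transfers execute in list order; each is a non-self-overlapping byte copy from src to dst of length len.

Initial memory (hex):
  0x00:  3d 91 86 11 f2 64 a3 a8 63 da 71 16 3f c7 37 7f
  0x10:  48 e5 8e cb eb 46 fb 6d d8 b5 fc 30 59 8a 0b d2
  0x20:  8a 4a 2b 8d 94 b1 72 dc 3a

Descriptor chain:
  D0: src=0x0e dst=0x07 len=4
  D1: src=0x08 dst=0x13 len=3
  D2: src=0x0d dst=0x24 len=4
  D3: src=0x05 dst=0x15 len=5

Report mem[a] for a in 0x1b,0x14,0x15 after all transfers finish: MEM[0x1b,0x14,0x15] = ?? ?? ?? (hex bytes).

#0 dst[0x07+4] := {0x37,0x7f,0x48,0xe5}
#1 dst[0x13+3] := {0x7f,0x48,0xe5}
#2 dst[0x24+4] := {0xc7,0x37,0x7f,0x48}
#3 dst[0x15+5] := {0x64,0xa3,0x37,0x7f,0x48}
query mem[0x1b]=0x30, mem[0x14]=0x48, mem[0x15]=0x64

MEM[0x1b,0x14,0x15] = 30 48 64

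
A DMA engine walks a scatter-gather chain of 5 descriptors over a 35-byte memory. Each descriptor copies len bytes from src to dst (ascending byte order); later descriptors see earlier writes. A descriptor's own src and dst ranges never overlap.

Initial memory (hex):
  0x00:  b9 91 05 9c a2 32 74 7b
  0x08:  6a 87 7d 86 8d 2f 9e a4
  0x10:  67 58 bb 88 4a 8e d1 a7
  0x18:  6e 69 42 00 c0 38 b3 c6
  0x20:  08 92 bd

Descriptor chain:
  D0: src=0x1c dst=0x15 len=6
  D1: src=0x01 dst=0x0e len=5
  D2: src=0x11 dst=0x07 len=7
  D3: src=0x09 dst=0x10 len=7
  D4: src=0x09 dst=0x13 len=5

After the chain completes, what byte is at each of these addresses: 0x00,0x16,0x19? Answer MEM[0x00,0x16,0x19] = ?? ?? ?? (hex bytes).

MEM[0x00,0x16,0x19] = b9 38 08

D0: mem[0x15..0x1a] <- [c0 38 b3 c6 08 92]
D1: mem[0x0e..0x12] <- [91 05 9c a2 32]
D2: mem[0x07..0x0d] <- [a2 32 88 4a c0 38 b3]
D3: mem[0x10..0x16] <- [88 4a c0 38 b3 91 05]
D4: mem[0x13..0x17] <- [88 4a c0 38 b3]
query mem[0x00]=0xb9, mem[0x16]=0x38, mem[0x19]=0x08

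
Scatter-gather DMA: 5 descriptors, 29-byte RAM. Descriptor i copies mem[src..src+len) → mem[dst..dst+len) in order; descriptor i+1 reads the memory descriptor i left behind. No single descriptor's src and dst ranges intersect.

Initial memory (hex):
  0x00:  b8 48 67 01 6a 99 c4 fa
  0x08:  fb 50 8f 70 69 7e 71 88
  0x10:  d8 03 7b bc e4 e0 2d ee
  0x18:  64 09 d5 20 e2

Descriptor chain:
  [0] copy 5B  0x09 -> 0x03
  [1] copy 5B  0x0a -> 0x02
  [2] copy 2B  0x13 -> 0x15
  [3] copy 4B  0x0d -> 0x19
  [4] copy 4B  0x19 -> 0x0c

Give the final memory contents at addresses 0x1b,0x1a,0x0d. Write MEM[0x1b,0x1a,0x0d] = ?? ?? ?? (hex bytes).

MEM[0x1b,0x1a,0x0d] = 88 71 71

  after D0: wrote 5B at 0x03 = 508f70697e
  after D1: wrote 5B at 0x02 = 8f70697e71
  after D2: wrote 2B at 0x15 = bce4
  after D3: wrote 4B at 0x19 = 7e7188d8
  after D4: wrote 4B at 0x0c = 7e7188d8
query mem[0x1b]=0x88, mem[0x1a]=0x71, mem[0x0d]=0x71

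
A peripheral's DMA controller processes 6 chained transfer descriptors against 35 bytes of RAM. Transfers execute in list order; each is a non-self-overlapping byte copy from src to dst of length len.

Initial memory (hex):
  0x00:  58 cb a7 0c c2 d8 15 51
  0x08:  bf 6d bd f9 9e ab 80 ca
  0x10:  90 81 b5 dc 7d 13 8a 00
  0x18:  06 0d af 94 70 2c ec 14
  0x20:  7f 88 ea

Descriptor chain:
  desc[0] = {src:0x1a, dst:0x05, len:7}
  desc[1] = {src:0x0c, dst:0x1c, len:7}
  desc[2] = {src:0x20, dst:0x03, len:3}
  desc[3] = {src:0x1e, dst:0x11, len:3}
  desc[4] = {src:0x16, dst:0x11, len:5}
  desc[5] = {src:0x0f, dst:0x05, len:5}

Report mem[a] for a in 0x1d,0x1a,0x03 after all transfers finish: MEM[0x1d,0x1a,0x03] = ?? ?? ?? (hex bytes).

#0 dst[0x05+7] := {0xaf,0x94,0x70,0x2c,0xec,0x14,0x7f}
#1 dst[0x1c+7] := {0x9e,0xab,0x80,0xca,0x90,0x81,0xb5}
#2 dst[0x03+3] := {0x90,0x81,0xb5}
#3 dst[0x11+3] := {0x80,0xca,0x90}
#4 dst[0x11+5] := {0x8a,0x00,0x06,0x0d,0xaf}
#5 dst[0x05+5] := {0xca,0x90,0x8a,0x00,0x06}
query mem[0x1d]=0xab, mem[0x1a]=0xaf, mem[0x03]=0x90

MEM[0x1d,0x1a,0x03] = ab af 90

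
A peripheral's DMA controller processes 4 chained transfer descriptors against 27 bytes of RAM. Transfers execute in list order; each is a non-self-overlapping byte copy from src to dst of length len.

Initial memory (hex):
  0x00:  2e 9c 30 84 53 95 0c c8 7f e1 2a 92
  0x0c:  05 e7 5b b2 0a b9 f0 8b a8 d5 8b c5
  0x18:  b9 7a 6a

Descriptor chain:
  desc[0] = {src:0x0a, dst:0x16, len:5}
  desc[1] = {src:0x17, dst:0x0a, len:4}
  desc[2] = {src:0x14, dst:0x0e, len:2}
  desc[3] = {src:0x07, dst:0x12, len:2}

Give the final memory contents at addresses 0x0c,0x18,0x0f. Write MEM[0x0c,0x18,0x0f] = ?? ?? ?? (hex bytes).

MEM[0x0c,0x18,0x0f] = e7 05 d5

#0 dst[0x16+5] := {0x2a,0x92,0x05,0xe7,0x5b}
#1 dst[0x0a+4] := {0x92,0x05,0xe7,0x5b}
#2 dst[0x0e+2] := {0xa8,0xd5}
#3 dst[0x12+2] := {0xc8,0x7f}
query mem[0x0c]=0xe7, mem[0x18]=0x05, mem[0x0f]=0xd5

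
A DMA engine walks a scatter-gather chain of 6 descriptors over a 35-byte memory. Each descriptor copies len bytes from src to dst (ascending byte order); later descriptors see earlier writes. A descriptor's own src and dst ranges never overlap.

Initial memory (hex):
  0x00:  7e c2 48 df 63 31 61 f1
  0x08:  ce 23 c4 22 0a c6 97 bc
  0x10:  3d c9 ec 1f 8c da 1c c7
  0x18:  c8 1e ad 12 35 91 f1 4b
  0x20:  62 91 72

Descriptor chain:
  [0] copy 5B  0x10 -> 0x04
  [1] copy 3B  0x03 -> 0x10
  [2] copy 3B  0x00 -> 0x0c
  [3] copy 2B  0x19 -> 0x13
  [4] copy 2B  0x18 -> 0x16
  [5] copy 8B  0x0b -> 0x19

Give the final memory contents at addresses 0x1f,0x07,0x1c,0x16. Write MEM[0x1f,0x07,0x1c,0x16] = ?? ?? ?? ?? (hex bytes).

MEM[0x1f,0x07,0x1c,0x16] = 3d 1f 48 c8

  after D0: wrote 5B at 0x04 = 3dc9ec1f8c
  after D1: wrote 3B at 0x10 = df3dc9
  after D2: wrote 3B at 0x0c = 7ec248
  after D3: wrote 2B at 0x13 = 1ead
  after D4: wrote 2B at 0x16 = c81e
  after D5: wrote 8B at 0x19 = 227ec248bcdf3dc9
query mem[0x1f]=0x3d, mem[0x07]=0x1f, mem[0x1c]=0x48, mem[0x16]=0xc8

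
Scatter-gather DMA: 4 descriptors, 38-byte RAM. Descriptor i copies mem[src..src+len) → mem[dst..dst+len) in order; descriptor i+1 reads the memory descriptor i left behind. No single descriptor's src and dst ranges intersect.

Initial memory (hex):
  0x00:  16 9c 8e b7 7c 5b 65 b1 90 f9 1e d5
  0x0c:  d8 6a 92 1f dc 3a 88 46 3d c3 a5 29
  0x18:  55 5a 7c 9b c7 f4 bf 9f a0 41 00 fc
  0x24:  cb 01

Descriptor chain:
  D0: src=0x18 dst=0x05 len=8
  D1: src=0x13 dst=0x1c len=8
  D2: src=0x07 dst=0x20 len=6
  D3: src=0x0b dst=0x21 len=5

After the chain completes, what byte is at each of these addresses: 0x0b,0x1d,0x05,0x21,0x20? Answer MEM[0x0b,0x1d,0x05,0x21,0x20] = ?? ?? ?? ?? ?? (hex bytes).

MEM[0x0b,0x1d,0x05,0x21,0x20] = bf 3d 55 bf 7c

#0 dst[0x05+8] := {0x55,0x5a,0x7c,0x9b,0xc7,0xf4,0xbf,0x9f}
#1 dst[0x1c+8] := {0x46,0x3d,0xc3,0xa5,0x29,0x55,0x5a,0x7c}
#2 dst[0x20+6] := {0x7c,0x9b,0xc7,0xf4,0xbf,0x9f}
#3 dst[0x21+5] := {0xbf,0x9f,0x6a,0x92,0x1f}
query mem[0x0b]=0xbf, mem[0x1d]=0x3d, mem[0x05]=0x55, mem[0x21]=0xbf, mem[0x20]=0x7c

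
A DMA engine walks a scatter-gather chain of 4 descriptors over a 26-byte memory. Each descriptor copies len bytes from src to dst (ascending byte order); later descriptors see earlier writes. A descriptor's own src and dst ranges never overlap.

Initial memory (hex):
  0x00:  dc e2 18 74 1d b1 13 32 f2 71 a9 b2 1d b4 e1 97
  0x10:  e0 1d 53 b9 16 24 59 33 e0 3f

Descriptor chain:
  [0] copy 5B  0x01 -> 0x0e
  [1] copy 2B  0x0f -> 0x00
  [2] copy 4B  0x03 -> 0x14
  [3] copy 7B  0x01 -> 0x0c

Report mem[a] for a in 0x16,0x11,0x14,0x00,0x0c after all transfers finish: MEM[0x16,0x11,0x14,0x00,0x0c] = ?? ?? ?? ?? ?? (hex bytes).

D0: mem[0x0e..0x12] <- [e2 18 74 1d b1]
D1: mem[0x00..0x01] <- [18 74]
D2: mem[0x14..0x17] <- [74 1d b1 13]
D3: mem[0x0c..0x12] <- [74 18 74 1d b1 13 32]
query mem[0x16]=0xb1, mem[0x11]=0x13, mem[0x14]=0x74, mem[0x00]=0x18, mem[0x0c]=0x74

MEM[0x16,0x11,0x14,0x00,0x0c] = b1 13 74 18 74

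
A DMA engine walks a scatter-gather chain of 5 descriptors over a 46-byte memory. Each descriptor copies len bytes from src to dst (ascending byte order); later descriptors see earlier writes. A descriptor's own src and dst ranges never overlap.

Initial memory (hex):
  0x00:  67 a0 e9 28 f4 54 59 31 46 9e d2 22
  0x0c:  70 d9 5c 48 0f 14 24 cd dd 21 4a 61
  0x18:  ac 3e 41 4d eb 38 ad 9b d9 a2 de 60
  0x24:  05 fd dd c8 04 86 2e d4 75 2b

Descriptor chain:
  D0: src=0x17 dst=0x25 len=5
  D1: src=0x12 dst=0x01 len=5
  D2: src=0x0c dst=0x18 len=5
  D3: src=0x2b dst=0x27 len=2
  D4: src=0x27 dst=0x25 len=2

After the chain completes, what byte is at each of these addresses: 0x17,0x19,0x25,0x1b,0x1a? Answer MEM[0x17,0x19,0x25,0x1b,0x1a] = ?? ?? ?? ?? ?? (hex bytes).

D0: mem[0x25..0x29] <- [61 ac 3e 41 4d]
D1: mem[0x01..0x05] <- [24 cd dd 21 4a]
D2: mem[0x18..0x1c] <- [70 d9 5c 48 0f]
D3: mem[0x27..0x28] <- [d4 75]
D4: mem[0x25..0x26] <- [d4 75]
query mem[0x17]=0x61, mem[0x19]=0xd9, mem[0x25]=0xd4, mem[0x1b]=0x48, mem[0x1a]=0x5c

MEM[0x17,0x19,0x25,0x1b,0x1a] = 61 d9 d4 48 5c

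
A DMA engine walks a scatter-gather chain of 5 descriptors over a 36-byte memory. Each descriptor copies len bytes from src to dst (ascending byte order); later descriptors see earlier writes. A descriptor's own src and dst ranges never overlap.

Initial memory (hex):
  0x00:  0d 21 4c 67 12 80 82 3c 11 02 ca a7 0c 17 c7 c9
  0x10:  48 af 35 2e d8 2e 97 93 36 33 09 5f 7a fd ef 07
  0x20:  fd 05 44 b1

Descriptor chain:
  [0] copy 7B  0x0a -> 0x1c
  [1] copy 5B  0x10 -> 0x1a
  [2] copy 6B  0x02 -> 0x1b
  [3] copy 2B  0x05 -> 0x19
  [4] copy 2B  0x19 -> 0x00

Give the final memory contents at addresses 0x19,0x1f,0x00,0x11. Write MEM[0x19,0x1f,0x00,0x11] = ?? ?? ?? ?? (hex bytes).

MEM[0x19,0x1f,0x00,0x11] = 80 82 80 af

#0 dst[0x1c+7] := {0xca,0xa7,0x0c,0x17,0xc7,0xc9,0x48}
#1 dst[0x1a+5] := {0x48,0xaf,0x35,0x2e,0xd8}
#2 dst[0x1b+6] := {0x4c,0x67,0x12,0x80,0x82,0x3c}
#3 dst[0x19+2] := {0x80,0x82}
#4 dst[0x00+2] := {0x80,0x82}
query mem[0x19]=0x80, mem[0x1f]=0x82, mem[0x00]=0x80, mem[0x11]=0xaf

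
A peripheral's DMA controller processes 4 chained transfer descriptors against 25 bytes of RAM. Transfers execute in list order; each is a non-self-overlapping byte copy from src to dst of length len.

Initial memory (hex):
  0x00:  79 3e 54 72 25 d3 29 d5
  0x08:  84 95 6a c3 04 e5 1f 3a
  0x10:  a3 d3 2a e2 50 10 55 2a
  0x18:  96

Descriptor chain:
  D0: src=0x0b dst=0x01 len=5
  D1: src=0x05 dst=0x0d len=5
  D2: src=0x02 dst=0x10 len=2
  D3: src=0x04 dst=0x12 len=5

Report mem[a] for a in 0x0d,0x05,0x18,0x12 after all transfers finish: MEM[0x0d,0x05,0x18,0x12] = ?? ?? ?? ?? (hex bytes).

MEM[0x0d,0x05,0x18,0x12] = 3a 3a 96 1f

D0: mem[0x01..0x05] <- [c3 04 e5 1f 3a]
D1: mem[0x0d..0x11] <- [3a 29 d5 84 95]
D2: mem[0x10..0x11] <- [04 e5]
D3: mem[0x12..0x16] <- [1f 3a 29 d5 84]
query mem[0x0d]=0x3a, mem[0x05]=0x3a, mem[0x18]=0x96, mem[0x12]=0x1f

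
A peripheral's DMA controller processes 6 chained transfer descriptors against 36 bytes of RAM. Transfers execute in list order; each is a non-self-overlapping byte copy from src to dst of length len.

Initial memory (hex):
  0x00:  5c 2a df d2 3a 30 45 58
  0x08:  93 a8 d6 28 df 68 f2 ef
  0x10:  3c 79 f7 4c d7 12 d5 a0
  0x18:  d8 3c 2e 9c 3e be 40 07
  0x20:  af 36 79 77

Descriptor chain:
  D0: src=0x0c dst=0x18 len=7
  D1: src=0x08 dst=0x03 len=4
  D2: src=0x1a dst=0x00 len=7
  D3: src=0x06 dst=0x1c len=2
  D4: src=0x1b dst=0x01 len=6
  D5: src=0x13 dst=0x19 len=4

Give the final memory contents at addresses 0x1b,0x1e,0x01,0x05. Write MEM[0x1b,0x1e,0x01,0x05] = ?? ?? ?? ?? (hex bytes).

#0 dst[0x18+7] := {0xdf,0x68,0xf2,0xef,0x3c,0x79,0xf7}
#1 dst[0x03+4] := {0x93,0xa8,0xd6,0x28}
#2 dst[0x00+7] := {0xf2,0xef,0x3c,0x79,0xf7,0x07,0xaf}
#3 dst[0x1c+2] := {0xaf,0x58}
#4 dst[0x01+6] := {0xef,0xaf,0x58,0xf7,0x07,0xaf}
#5 dst[0x19+4] := {0x4c,0xd7,0x12,0xd5}
query mem[0x1b]=0x12, mem[0x1e]=0xf7, mem[0x01]=0xef, mem[0x05]=0x07

MEM[0x1b,0x1e,0x01,0x05] = 12 f7 ef 07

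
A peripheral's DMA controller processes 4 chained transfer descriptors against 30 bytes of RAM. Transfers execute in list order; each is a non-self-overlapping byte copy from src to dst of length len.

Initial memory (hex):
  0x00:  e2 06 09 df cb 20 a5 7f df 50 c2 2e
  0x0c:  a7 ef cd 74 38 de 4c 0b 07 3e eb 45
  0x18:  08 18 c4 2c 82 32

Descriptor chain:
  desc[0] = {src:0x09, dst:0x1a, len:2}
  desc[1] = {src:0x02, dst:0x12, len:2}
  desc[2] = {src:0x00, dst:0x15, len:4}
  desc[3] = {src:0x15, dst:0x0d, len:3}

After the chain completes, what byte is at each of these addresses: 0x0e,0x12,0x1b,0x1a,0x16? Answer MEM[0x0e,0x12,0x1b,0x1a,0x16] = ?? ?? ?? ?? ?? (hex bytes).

D0: mem[0x1a..0x1b] <- [50 c2]
D1: mem[0x12..0x13] <- [09 df]
D2: mem[0x15..0x18] <- [e2 06 09 df]
D3: mem[0x0d..0x0f] <- [e2 06 09]
query mem[0x0e]=0x06, mem[0x12]=0x09, mem[0x1b]=0xc2, mem[0x1a]=0x50, mem[0x16]=0x06

MEM[0x0e,0x12,0x1b,0x1a,0x16] = 06 09 c2 50 06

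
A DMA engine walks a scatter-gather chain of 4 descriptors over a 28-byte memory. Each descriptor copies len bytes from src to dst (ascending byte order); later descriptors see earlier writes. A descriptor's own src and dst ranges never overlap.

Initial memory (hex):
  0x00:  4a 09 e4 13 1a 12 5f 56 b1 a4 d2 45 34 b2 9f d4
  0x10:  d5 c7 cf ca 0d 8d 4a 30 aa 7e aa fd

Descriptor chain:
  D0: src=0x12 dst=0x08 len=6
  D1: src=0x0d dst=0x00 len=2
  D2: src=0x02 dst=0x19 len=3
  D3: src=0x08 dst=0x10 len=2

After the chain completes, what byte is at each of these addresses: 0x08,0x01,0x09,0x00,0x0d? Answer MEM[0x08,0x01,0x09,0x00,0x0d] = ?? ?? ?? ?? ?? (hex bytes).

MEM[0x08,0x01,0x09,0x00,0x0d] = cf 9f ca 30 30

[0] 0x12->0x08 len=6 : cf ca 0d 8d 4a 30
[1] 0x0d->0x00 len=2 : 30 9f
[2] 0x02->0x19 len=3 : e4 13 1a
[3] 0x08->0x10 len=2 : cf ca
query mem[0x08]=0xcf, mem[0x01]=0x9f, mem[0x09]=0xca, mem[0x00]=0x30, mem[0x0d]=0x30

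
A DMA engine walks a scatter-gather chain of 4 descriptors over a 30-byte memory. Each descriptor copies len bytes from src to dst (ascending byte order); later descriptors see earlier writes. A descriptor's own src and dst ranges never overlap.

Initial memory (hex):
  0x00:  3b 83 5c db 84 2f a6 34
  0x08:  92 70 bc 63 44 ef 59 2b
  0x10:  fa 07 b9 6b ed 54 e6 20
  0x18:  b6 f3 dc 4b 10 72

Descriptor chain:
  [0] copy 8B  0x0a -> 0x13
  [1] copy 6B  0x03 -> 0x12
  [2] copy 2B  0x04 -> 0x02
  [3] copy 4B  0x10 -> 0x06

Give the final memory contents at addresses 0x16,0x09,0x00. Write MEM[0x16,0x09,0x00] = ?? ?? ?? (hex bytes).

[0] 0x0a->0x13 len=8 : bc 63 44 ef 59 2b fa 07
[1] 0x03->0x12 len=6 : db 84 2f a6 34 92
[2] 0x04->0x02 len=2 : 84 2f
[3] 0x10->0x06 len=4 : fa 07 db 84
query mem[0x16]=0x34, mem[0x09]=0x84, mem[0x00]=0x3b

MEM[0x16,0x09,0x00] = 34 84 3b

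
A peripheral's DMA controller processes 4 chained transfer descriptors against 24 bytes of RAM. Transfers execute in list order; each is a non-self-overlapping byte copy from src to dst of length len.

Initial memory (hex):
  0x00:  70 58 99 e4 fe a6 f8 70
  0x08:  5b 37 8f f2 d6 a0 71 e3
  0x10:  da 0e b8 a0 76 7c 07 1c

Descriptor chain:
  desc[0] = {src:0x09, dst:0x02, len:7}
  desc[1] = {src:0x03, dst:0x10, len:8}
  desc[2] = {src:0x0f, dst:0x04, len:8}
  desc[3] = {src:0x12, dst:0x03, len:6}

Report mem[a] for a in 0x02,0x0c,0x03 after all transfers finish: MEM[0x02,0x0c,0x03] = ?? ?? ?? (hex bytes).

MEM[0x02,0x0c,0x03] = 37 d6 d6

[0] 0x09->0x02 len=7 : 37 8f f2 d6 a0 71 e3
[1] 0x03->0x10 len=8 : 8f f2 d6 a0 71 e3 37 8f
[2] 0x0f->0x04 len=8 : e3 8f f2 d6 a0 71 e3 37
[3] 0x12->0x03 len=6 : d6 a0 71 e3 37 8f
query mem[0x02]=0x37, mem[0x0c]=0xd6, mem[0x03]=0xd6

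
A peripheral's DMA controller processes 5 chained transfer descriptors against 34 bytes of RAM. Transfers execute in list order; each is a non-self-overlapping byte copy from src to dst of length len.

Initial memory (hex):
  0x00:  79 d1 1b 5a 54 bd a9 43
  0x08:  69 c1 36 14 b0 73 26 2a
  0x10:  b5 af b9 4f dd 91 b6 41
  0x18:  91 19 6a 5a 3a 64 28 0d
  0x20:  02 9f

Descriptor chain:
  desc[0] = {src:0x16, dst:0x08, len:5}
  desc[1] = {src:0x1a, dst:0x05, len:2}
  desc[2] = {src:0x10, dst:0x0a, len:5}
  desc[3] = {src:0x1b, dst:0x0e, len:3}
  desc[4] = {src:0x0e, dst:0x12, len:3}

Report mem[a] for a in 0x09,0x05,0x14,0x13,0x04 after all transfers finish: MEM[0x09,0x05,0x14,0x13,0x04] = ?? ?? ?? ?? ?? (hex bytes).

#0 dst[0x08+5] := {0xb6,0x41,0x91,0x19,0x6a}
#1 dst[0x05+2] := {0x6a,0x5a}
#2 dst[0x0a+5] := {0xb5,0xaf,0xb9,0x4f,0xdd}
#3 dst[0x0e+3] := {0x5a,0x3a,0x64}
#4 dst[0x12+3] := {0x5a,0x3a,0x64}
query mem[0x09]=0x41, mem[0x05]=0x6a, mem[0x14]=0x64, mem[0x13]=0x3a, mem[0x04]=0x54

MEM[0x09,0x05,0x14,0x13,0x04] = 41 6a 64 3a 54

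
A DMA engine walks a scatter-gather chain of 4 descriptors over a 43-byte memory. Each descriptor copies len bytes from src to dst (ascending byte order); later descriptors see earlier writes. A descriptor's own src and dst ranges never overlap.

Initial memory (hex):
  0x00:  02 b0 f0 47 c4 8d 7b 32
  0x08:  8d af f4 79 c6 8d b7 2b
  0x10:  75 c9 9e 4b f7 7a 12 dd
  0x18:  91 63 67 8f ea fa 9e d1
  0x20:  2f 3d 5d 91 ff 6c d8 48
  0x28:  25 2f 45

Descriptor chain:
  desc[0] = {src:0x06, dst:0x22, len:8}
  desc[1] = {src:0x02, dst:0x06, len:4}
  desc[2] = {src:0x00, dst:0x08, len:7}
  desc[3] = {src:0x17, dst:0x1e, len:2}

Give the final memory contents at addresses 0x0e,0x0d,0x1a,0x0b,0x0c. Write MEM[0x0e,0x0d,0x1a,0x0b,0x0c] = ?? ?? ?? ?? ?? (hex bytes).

[0] 0x06->0x22 len=8 : 7b 32 8d af f4 79 c6 8d
[1] 0x02->0x06 len=4 : f0 47 c4 8d
[2] 0x00->0x08 len=7 : 02 b0 f0 47 c4 8d f0
[3] 0x17->0x1e len=2 : dd 91
query mem[0x0e]=0xf0, mem[0x0d]=0x8d, mem[0x1a]=0x67, mem[0x0b]=0x47, mem[0x0c]=0xc4

MEM[0x0e,0x0d,0x1a,0x0b,0x0c] = f0 8d 67 47 c4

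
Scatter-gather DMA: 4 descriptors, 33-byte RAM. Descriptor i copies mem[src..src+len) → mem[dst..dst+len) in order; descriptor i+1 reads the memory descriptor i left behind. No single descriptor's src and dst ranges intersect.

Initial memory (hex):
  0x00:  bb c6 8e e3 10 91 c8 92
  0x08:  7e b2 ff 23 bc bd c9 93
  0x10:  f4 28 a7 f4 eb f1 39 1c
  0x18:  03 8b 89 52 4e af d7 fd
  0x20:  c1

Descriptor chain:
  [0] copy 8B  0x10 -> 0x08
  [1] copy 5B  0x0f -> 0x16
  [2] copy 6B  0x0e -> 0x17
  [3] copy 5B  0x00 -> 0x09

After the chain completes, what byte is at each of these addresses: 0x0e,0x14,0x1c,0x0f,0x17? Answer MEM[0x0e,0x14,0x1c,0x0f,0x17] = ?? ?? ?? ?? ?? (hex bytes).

  after D0: wrote 8B at 0x08 = f428a7f4ebf1391c
  after D1: wrote 5B at 0x16 = 1cf428a7f4
  after D2: wrote 6B at 0x17 = 391cf428a7f4
  after D3: wrote 5B at 0x09 = bbc68ee310
query mem[0x0e]=0x39, mem[0x14]=0xeb, mem[0x1c]=0xf4, mem[0x0f]=0x1c, mem[0x17]=0x39

MEM[0x0e,0x14,0x1c,0x0f,0x17] = 39 eb f4 1c 39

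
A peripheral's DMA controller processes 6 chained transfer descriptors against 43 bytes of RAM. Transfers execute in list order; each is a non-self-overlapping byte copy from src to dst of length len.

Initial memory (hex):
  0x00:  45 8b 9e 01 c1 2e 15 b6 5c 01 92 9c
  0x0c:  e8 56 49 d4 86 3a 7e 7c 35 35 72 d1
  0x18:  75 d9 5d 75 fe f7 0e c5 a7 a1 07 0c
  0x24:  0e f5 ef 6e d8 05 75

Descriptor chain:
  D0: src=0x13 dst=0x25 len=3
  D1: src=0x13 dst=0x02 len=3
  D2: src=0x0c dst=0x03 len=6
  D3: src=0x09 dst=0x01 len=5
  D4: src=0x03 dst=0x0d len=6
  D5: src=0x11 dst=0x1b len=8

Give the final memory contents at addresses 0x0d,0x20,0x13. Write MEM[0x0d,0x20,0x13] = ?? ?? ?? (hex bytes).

  after D0: wrote 3B at 0x25 = 7c3535
  after D1: wrote 3B at 0x02 = 7c3535
  after D2: wrote 6B at 0x03 = e85649d4863a
  after D3: wrote 5B at 0x01 = 01929ce856
  after D4: wrote 6B at 0x0d = 9ce856d4863a
  after D5: wrote 8B at 0x1b = 863a7c353572d175
query mem[0x0d]=0x9c, mem[0x20]=0x72, mem[0x13]=0x7c

MEM[0x0d,0x20,0x13] = 9c 72 7c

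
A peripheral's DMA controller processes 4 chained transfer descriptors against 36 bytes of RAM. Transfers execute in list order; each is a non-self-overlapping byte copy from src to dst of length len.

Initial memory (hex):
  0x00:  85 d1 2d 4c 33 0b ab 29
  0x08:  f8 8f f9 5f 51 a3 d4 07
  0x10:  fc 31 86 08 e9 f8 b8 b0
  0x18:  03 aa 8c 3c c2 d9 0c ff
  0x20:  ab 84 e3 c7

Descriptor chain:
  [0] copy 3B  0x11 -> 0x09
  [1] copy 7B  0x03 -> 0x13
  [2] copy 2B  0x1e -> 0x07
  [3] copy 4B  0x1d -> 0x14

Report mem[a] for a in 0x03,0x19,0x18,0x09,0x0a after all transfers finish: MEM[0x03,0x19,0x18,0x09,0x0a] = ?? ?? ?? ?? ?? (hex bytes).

#0 dst[0x09+3] := {0x31,0x86,0x08}
#1 dst[0x13+7] := {0x4c,0x33,0x0b,0xab,0x29,0xf8,0x31}
#2 dst[0x07+2] := {0x0c,0xff}
#3 dst[0x14+4] := {0xd9,0x0c,0xff,0xab}
query mem[0x03]=0x4c, mem[0x19]=0x31, mem[0x18]=0xf8, mem[0x09]=0x31, mem[0x0a]=0x86

MEM[0x03,0x19,0x18,0x09,0x0a] = 4c 31 f8 31 86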